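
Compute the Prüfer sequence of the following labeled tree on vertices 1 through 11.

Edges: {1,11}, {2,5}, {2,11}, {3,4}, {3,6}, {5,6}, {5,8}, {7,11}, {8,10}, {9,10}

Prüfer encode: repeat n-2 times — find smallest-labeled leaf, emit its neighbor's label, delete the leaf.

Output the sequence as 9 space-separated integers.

Step 1: leaves = {1,4,7,9}. Remove smallest leaf 1, emit neighbor 11.
Step 2: leaves = {4,7,9}. Remove smallest leaf 4, emit neighbor 3.
Step 3: leaves = {3,7,9}. Remove smallest leaf 3, emit neighbor 6.
Step 4: leaves = {6,7,9}. Remove smallest leaf 6, emit neighbor 5.
Step 5: leaves = {7,9}. Remove smallest leaf 7, emit neighbor 11.
Step 6: leaves = {9,11}. Remove smallest leaf 9, emit neighbor 10.
Step 7: leaves = {10,11}. Remove smallest leaf 10, emit neighbor 8.
Step 8: leaves = {8,11}. Remove smallest leaf 8, emit neighbor 5.
Step 9: leaves = {5,11}. Remove smallest leaf 5, emit neighbor 2.
Done: 2 vertices remain (2, 11). Sequence = [11 3 6 5 11 10 8 5 2]

Answer: 11 3 6 5 11 10 8 5 2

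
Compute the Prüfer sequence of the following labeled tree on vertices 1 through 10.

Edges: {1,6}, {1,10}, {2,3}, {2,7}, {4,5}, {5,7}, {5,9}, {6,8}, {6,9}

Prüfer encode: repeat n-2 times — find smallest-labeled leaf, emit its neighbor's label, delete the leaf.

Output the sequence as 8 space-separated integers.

Step 1: leaves = {3,4,8,10}. Remove smallest leaf 3, emit neighbor 2.
Step 2: leaves = {2,4,8,10}. Remove smallest leaf 2, emit neighbor 7.
Step 3: leaves = {4,7,8,10}. Remove smallest leaf 4, emit neighbor 5.
Step 4: leaves = {7,8,10}. Remove smallest leaf 7, emit neighbor 5.
Step 5: leaves = {5,8,10}. Remove smallest leaf 5, emit neighbor 9.
Step 6: leaves = {8,9,10}. Remove smallest leaf 8, emit neighbor 6.
Step 7: leaves = {9,10}. Remove smallest leaf 9, emit neighbor 6.
Step 8: leaves = {6,10}. Remove smallest leaf 6, emit neighbor 1.
Done: 2 vertices remain (1, 10). Sequence = [2 7 5 5 9 6 6 1]

Answer: 2 7 5 5 9 6 6 1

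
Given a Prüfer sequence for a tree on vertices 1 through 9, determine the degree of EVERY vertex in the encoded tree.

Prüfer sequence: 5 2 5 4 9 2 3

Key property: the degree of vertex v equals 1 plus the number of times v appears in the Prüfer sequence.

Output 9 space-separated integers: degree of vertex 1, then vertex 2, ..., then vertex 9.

Answer: 1 3 2 2 3 1 1 1 2

Derivation:
p_1 = 5: count[5] becomes 1
p_2 = 2: count[2] becomes 1
p_3 = 5: count[5] becomes 2
p_4 = 4: count[4] becomes 1
p_5 = 9: count[9] becomes 1
p_6 = 2: count[2] becomes 2
p_7 = 3: count[3] becomes 1
Degrees (1 + count): deg[1]=1+0=1, deg[2]=1+2=3, deg[3]=1+1=2, deg[4]=1+1=2, deg[5]=1+2=3, deg[6]=1+0=1, deg[7]=1+0=1, deg[8]=1+0=1, deg[9]=1+1=2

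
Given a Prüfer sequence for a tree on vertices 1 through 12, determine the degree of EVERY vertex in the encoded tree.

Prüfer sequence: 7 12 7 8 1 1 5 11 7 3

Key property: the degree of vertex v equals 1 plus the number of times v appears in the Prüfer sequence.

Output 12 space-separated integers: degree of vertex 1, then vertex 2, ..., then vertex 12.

Answer: 3 1 2 1 2 1 4 2 1 1 2 2

Derivation:
p_1 = 7: count[7] becomes 1
p_2 = 12: count[12] becomes 1
p_3 = 7: count[7] becomes 2
p_4 = 8: count[8] becomes 1
p_5 = 1: count[1] becomes 1
p_6 = 1: count[1] becomes 2
p_7 = 5: count[5] becomes 1
p_8 = 11: count[11] becomes 1
p_9 = 7: count[7] becomes 3
p_10 = 3: count[3] becomes 1
Degrees (1 + count): deg[1]=1+2=3, deg[2]=1+0=1, deg[3]=1+1=2, deg[4]=1+0=1, deg[5]=1+1=2, deg[6]=1+0=1, deg[7]=1+3=4, deg[8]=1+1=2, deg[9]=1+0=1, deg[10]=1+0=1, deg[11]=1+1=2, deg[12]=1+1=2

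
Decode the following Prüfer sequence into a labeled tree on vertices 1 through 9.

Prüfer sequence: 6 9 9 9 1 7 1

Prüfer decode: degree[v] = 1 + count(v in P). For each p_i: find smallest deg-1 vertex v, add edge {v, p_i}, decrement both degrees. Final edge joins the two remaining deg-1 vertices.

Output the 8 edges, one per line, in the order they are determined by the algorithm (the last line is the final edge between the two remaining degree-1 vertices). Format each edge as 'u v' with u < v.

Initial degrees: {1:3, 2:1, 3:1, 4:1, 5:1, 6:2, 7:2, 8:1, 9:4}
Step 1: smallest deg-1 vertex = 2, p_1 = 6. Add edge {2,6}. Now deg[2]=0, deg[6]=1.
Step 2: smallest deg-1 vertex = 3, p_2 = 9. Add edge {3,9}. Now deg[3]=0, deg[9]=3.
Step 3: smallest deg-1 vertex = 4, p_3 = 9. Add edge {4,9}. Now deg[4]=0, deg[9]=2.
Step 4: smallest deg-1 vertex = 5, p_4 = 9. Add edge {5,9}. Now deg[5]=0, deg[9]=1.
Step 5: smallest deg-1 vertex = 6, p_5 = 1. Add edge {1,6}. Now deg[6]=0, deg[1]=2.
Step 6: smallest deg-1 vertex = 8, p_6 = 7. Add edge {7,8}. Now deg[8]=0, deg[7]=1.
Step 7: smallest deg-1 vertex = 7, p_7 = 1. Add edge {1,7}. Now deg[7]=0, deg[1]=1.
Final: two remaining deg-1 vertices are 1, 9. Add edge {1,9}.

Answer: 2 6
3 9
4 9
5 9
1 6
7 8
1 7
1 9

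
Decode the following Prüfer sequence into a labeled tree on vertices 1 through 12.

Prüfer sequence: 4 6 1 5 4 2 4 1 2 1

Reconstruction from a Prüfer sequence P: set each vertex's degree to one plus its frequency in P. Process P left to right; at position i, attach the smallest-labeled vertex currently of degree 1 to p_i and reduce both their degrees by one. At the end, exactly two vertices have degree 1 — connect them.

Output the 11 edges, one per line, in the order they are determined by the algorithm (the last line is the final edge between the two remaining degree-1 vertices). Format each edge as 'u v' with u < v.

Initial degrees: {1:4, 2:3, 3:1, 4:4, 5:2, 6:2, 7:1, 8:1, 9:1, 10:1, 11:1, 12:1}
Step 1: smallest deg-1 vertex = 3, p_1 = 4. Add edge {3,4}. Now deg[3]=0, deg[4]=3.
Step 2: smallest deg-1 vertex = 7, p_2 = 6. Add edge {6,7}. Now deg[7]=0, deg[6]=1.
Step 3: smallest deg-1 vertex = 6, p_3 = 1. Add edge {1,6}. Now deg[6]=0, deg[1]=3.
Step 4: smallest deg-1 vertex = 8, p_4 = 5. Add edge {5,8}. Now deg[8]=0, deg[5]=1.
Step 5: smallest deg-1 vertex = 5, p_5 = 4. Add edge {4,5}. Now deg[5]=0, deg[4]=2.
Step 6: smallest deg-1 vertex = 9, p_6 = 2. Add edge {2,9}. Now deg[9]=0, deg[2]=2.
Step 7: smallest deg-1 vertex = 10, p_7 = 4. Add edge {4,10}. Now deg[10]=0, deg[4]=1.
Step 8: smallest deg-1 vertex = 4, p_8 = 1. Add edge {1,4}. Now deg[4]=0, deg[1]=2.
Step 9: smallest deg-1 vertex = 11, p_9 = 2. Add edge {2,11}. Now deg[11]=0, deg[2]=1.
Step 10: smallest deg-1 vertex = 2, p_10 = 1. Add edge {1,2}. Now deg[2]=0, deg[1]=1.
Final: two remaining deg-1 vertices are 1, 12. Add edge {1,12}.

Answer: 3 4
6 7
1 6
5 8
4 5
2 9
4 10
1 4
2 11
1 2
1 12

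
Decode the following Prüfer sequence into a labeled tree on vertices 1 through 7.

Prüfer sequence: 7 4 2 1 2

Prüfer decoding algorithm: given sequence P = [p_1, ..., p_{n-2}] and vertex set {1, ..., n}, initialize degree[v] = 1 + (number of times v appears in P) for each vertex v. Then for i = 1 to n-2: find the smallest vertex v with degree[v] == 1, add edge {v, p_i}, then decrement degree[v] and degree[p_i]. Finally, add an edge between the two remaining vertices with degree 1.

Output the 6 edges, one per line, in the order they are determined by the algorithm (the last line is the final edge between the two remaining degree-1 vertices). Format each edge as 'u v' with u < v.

Answer: 3 7
4 5
2 4
1 6
1 2
2 7

Derivation:
Initial degrees: {1:2, 2:3, 3:1, 4:2, 5:1, 6:1, 7:2}
Step 1: smallest deg-1 vertex = 3, p_1 = 7. Add edge {3,7}. Now deg[3]=0, deg[7]=1.
Step 2: smallest deg-1 vertex = 5, p_2 = 4. Add edge {4,5}. Now deg[5]=0, deg[4]=1.
Step 3: smallest deg-1 vertex = 4, p_3 = 2. Add edge {2,4}. Now deg[4]=0, deg[2]=2.
Step 4: smallest deg-1 vertex = 6, p_4 = 1. Add edge {1,6}. Now deg[6]=0, deg[1]=1.
Step 5: smallest deg-1 vertex = 1, p_5 = 2. Add edge {1,2}. Now deg[1]=0, deg[2]=1.
Final: two remaining deg-1 vertices are 2, 7. Add edge {2,7}.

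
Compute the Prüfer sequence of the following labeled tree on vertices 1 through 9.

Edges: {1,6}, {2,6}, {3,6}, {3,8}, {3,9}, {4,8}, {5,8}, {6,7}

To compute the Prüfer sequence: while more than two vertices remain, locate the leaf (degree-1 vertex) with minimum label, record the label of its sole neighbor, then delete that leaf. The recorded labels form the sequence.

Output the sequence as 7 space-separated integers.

Answer: 6 6 8 8 6 3 3

Derivation:
Step 1: leaves = {1,2,4,5,7,9}. Remove smallest leaf 1, emit neighbor 6.
Step 2: leaves = {2,4,5,7,9}. Remove smallest leaf 2, emit neighbor 6.
Step 3: leaves = {4,5,7,9}. Remove smallest leaf 4, emit neighbor 8.
Step 4: leaves = {5,7,9}. Remove smallest leaf 5, emit neighbor 8.
Step 5: leaves = {7,8,9}. Remove smallest leaf 7, emit neighbor 6.
Step 6: leaves = {6,8,9}. Remove smallest leaf 6, emit neighbor 3.
Step 7: leaves = {8,9}. Remove smallest leaf 8, emit neighbor 3.
Done: 2 vertices remain (3, 9). Sequence = [6 6 8 8 6 3 3]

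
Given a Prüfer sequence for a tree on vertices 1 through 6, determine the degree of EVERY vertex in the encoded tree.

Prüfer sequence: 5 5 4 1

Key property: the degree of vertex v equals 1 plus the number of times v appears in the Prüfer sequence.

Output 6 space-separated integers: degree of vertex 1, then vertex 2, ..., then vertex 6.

Answer: 2 1 1 2 3 1

Derivation:
p_1 = 5: count[5] becomes 1
p_2 = 5: count[5] becomes 2
p_3 = 4: count[4] becomes 1
p_4 = 1: count[1] becomes 1
Degrees (1 + count): deg[1]=1+1=2, deg[2]=1+0=1, deg[3]=1+0=1, deg[4]=1+1=2, deg[5]=1+2=3, deg[6]=1+0=1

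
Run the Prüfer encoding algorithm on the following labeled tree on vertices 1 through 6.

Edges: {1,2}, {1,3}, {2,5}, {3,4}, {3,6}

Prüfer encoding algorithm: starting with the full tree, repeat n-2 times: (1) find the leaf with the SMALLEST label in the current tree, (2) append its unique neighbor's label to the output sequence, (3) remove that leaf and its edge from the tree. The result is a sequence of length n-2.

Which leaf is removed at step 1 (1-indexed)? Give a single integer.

Step 1: current leaves = {4,5,6}. Remove leaf 4 (neighbor: 3).

Answer: 4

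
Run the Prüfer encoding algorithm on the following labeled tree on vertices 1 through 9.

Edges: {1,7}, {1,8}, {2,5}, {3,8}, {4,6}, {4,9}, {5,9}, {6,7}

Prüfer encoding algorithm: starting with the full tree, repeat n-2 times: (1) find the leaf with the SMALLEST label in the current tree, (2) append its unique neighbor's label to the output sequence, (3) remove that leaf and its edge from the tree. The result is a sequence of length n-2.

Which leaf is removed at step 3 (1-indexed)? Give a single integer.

Answer: 5

Derivation:
Step 1: current leaves = {2,3}. Remove leaf 2 (neighbor: 5).
Step 2: current leaves = {3,5}. Remove leaf 3 (neighbor: 8).
Step 3: current leaves = {5,8}. Remove leaf 5 (neighbor: 9).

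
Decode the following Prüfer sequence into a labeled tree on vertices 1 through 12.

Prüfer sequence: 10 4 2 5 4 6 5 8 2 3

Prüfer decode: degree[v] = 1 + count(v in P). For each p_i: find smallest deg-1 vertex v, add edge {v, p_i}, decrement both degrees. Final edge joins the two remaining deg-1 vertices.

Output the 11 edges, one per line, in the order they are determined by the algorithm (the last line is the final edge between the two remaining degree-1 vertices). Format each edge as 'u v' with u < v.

Initial degrees: {1:1, 2:3, 3:2, 4:3, 5:3, 6:2, 7:1, 8:2, 9:1, 10:2, 11:1, 12:1}
Step 1: smallest deg-1 vertex = 1, p_1 = 10. Add edge {1,10}. Now deg[1]=0, deg[10]=1.
Step 2: smallest deg-1 vertex = 7, p_2 = 4. Add edge {4,7}. Now deg[7]=0, deg[4]=2.
Step 3: smallest deg-1 vertex = 9, p_3 = 2. Add edge {2,9}. Now deg[9]=0, deg[2]=2.
Step 4: smallest deg-1 vertex = 10, p_4 = 5. Add edge {5,10}. Now deg[10]=0, deg[5]=2.
Step 5: smallest deg-1 vertex = 11, p_5 = 4. Add edge {4,11}. Now deg[11]=0, deg[4]=1.
Step 6: smallest deg-1 vertex = 4, p_6 = 6. Add edge {4,6}. Now deg[4]=0, deg[6]=1.
Step 7: smallest deg-1 vertex = 6, p_7 = 5. Add edge {5,6}. Now deg[6]=0, deg[5]=1.
Step 8: smallest deg-1 vertex = 5, p_8 = 8. Add edge {5,8}. Now deg[5]=0, deg[8]=1.
Step 9: smallest deg-1 vertex = 8, p_9 = 2. Add edge {2,8}. Now deg[8]=0, deg[2]=1.
Step 10: smallest deg-1 vertex = 2, p_10 = 3. Add edge {2,3}. Now deg[2]=0, deg[3]=1.
Final: two remaining deg-1 vertices are 3, 12. Add edge {3,12}.

Answer: 1 10
4 7
2 9
5 10
4 11
4 6
5 6
5 8
2 8
2 3
3 12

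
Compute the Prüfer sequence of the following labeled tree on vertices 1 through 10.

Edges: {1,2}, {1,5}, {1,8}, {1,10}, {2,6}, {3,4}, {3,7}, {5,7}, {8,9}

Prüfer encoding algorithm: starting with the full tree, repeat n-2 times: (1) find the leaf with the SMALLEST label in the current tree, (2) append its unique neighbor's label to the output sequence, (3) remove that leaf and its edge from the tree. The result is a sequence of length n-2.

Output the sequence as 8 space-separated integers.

Answer: 3 7 2 1 5 1 8 1

Derivation:
Step 1: leaves = {4,6,9,10}. Remove smallest leaf 4, emit neighbor 3.
Step 2: leaves = {3,6,9,10}. Remove smallest leaf 3, emit neighbor 7.
Step 3: leaves = {6,7,9,10}. Remove smallest leaf 6, emit neighbor 2.
Step 4: leaves = {2,7,9,10}. Remove smallest leaf 2, emit neighbor 1.
Step 5: leaves = {7,9,10}. Remove smallest leaf 7, emit neighbor 5.
Step 6: leaves = {5,9,10}. Remove smallest leaf 5, emit neighbor 1.
Step 7: leaves = {9,10}. Remove smallest leaf 9, emit neighbor 8.
Step 8: leaves = {8,10}. Remove smallest leaf 8, emit neighbor 1.
Done: 2 vertices remain (1, 10). Sequence = [3 7 2 1 5 1 8 1]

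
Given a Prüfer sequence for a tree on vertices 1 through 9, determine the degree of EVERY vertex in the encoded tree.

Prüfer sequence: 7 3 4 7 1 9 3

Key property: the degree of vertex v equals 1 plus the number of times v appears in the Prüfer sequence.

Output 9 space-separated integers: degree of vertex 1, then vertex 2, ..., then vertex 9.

Answer: 2 1 3 2 1 1 3 1 2

Derivation:
p_1 = 7: count[7] becomes 1
p_2 = 3: count[3] becomes 1
p_3 = 4: count[4] becomes 1
p_4 = 7: count[7] becomes 2
p_5 = 1: count[1] becomes 1
p_6 = 9: count[9] becomes 1
p_7 = 3: count[3] becomes 2
Degrees (1 + count): deg[1]=1+1=2, deg[2]=1+0=1, deg[3]=1+2=3, deg[4]=1+1=2, deg[5]=1+0=1, deg[6]=1+0=1, deg[7]=1+2=3, deg[8]=1+0=1, deg[9]=1+1=2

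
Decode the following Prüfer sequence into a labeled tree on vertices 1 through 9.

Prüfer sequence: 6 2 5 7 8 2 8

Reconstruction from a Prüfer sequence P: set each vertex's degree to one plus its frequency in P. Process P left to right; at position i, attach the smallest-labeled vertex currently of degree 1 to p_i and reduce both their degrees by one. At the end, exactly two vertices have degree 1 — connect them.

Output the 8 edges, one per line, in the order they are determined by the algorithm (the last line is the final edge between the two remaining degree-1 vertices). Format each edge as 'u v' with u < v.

Initial degrees: {1:1, 2:3, 3:1, 4:1, 5:2, 6:2, 7:2, 8:3, 9:1}
Step 1: smallest deg-1 vertex = 1, p_1 = 6. Add edge {1,6}. Now deg[1]=0, deg[6]=1.
Step 2: smallest deg-1 vertex = 3, p_2 = 2. Add edge {2,3}. Now deg[3]=0, deg[2]=2.
Step 3: smallest deg-1 vertex = 4, p_3 = 5. Add edge {4,5}. Now deg[4]=0, deg[5]=1.
Step 4: smallest deg-1 vertex = 5, p_4 = 7. Add edge {5,7}. Now deg[5]=0, deg[7]=1.
Step 5: smallest deg-1 vertex = 6, p_5 = 8. Add edge {6,8}. Now deg[6]=0, deg[8]=2.
Step 6: smallest deg-1 vertex = 7, p_6 = 2. Add edge {2,7}. Now deg[7]=0, deg[2]=1.
Step 7: smallest deg-1 vertex = 2, p_7 = 8. Add edge {2,8}. Now deg[2]=0, deg[8]=1.
Final: two remaining deg-1 vertices are 8, 9. Add edge {8,9}.

Answer: 1 6
2 3
4 5
5 7
6 8
2 7
2 8
8 9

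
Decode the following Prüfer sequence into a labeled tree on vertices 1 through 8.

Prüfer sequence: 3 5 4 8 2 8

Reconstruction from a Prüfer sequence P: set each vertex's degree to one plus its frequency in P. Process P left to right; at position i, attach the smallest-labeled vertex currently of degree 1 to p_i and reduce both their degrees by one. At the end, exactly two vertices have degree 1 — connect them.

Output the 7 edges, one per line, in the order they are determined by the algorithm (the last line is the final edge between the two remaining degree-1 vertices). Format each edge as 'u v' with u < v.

Answer: 1 3
3 5
4 5
4 8
2 6
2 8
7 8

Derivation:
Initial degrees: {1:1, 2:2, 3:2, 4:2, 5:2, 6:1, 7:1, 8:3}
Step 1: smallest deg-1 vertex = 1, p_1 = 3. Add edge {1,3}. Now deg[1]=0, deg[3]=1.
Step 2: smallest deg-1 vertex = 3, p_2 = 5. Add edge {3,5}. Now deg[3]=0, deg[5]=1.
Step 3: smallest deg-1 vertex = 5, p_3 = 4. Add edge {4,5}. Now deg[5]=0, deg[4]=1.
Step 4: smallest deg-1 vertex = 4, p_4 = 8. Add edge {4,8}. Now deg[4]=0, deg[8]=2.
Step 5: smallest deg-1 vertex = 6, p_5 = 2. Add edge {2,6}. Now deg[6]=0, deg[2]=1.
Step 6: smallest deg-1 vertex = 2, p_6 = 8. Add edge {2,8}. Now deg[2]=0, deg[8]=1.
Final: two remaining deg-1 vertices are 7, 8. Add edge {7,8}.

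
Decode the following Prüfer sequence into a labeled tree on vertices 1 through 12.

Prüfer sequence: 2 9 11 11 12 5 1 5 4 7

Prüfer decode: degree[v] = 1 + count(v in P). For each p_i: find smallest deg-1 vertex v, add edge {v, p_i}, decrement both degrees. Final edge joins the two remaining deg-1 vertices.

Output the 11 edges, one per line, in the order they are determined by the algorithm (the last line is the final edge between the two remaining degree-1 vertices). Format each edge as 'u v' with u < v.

Answer: 2 3
2 9
6 11
8 11
9 12
5 10
1 11
1 5
4 5
4 7
7 12

Derivation:
Initial degrees: {1:2, 2:2, 3:1, 4:2, 5:3, 6:1, 7:2, 8:1, 9:2, 10:1, 11:3, 12:2}
Step 1: smallest deg-1 vertex = 3, p_1 = 2. Add edge {2,3}. Now deg[3]=0, deg[2]=1.
Step 2: smallest deg-1 vertex = 2, p_2 = 9. Add edge {2,9}. Now deg[2]=0, deg[9]=1.
Step 3: smallest deg-1 vertex = 6, p_3 = 11. Add edge {6,11}. Now deg[6]=0, deg[11]=2.
Step 4: smallest deg-1 vertex = 8, p_4 = 11. Add edge {8,11}. Now deg[8]=0, deg[11]=1.
Step 5: smallest deg-1 vertex = 9, p_5 = 12. Add edge {9,12}. Now deg[9]=0, deg[12]=1.
Step 6: smallest deg-1 vertex = 10, p_6 = 5. Add edge {5,10}. Now deg[10]=0, deg[5]=2.
Step 7: smallest deg-1 vertex = 11, p_7 = 1. Add edge {1,11}. Now deg[11]=0, deg[1]=1.
Step 8: smallest deg-1 vertex = 1, p_8 = 5. Add edge {1,5}. Now deg[1]=0, deg[5]=1.
Step 9: smallest deg-1 vertex = 5, p_9 = 4. Add edge {4,5}. Now deg[5]=0, deg[4]=1.
Step 10: smallest deg-1 vertex = 4, p_10 = 7. Add edge {4,7}. Now deg[4]=0, deg[7]=1.
Final: two remaining deg-1 vertices are 7, 12. Add edge {7,12}.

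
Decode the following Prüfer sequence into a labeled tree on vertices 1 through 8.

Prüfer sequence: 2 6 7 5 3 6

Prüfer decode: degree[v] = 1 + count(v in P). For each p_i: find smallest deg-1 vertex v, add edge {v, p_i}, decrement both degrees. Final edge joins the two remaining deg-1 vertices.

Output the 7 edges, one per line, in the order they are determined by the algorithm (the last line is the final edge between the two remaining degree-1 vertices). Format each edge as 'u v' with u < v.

Answer: 1 2
2 6
4 7
5 7
3 5
3 6
6 8

Derivation:
Initial degrees: {1:1, 2:2, 3:2, 4:1, 5:2, 6:3, 7:2, 8:1}
Step 1: smallest deg-1 vertex = 1, p_1 = 2. Add edge {1,2}. Now deg[1]=0, deg[2]=1.
Step 2: smallest deg-1 vertex = 2, p_2 = 6. Add edge {2,6}. Now deg[2]=0, deg[6]=2.
Step 3: smallest deg-1 vertex = 4, p_3 = 7. Add edge {4,7}. Now deg[4]=0, deg[7]=1.
Step 4: smallest deg-1 vertex = 7, p_4 = 5. Add edge {5,7}. Now deg[7]=0, deg[5]=1.
Step 5: smallest deg-1 vertex = 5, p_5 = 3. Add edge {3,5}. Now deg[5]=0, deg[3]=1.
Step 6: smallest deg-1 vertex = 3, p_6 = 6. Add edge {3,6}. Now deg[3]=0, deg[6]=1.
Final: two remaining deg-1 vertices are 6, 8. Add edge {6,8}.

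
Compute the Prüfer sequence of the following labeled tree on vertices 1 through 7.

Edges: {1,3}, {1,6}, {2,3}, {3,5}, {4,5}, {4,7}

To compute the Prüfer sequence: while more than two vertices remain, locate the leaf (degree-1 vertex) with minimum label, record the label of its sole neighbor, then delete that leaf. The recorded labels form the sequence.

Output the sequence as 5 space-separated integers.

Answer: 3 1 3 5 4

Derivation:
Step 1: leaves = {2,6,7}. Remove smallest leaf 2, emit neighbor 3.
Step 2: leaves = {6,7}. Remove smallest leaf 6, emit neighbor 1.
Step 3: leaves = {1,7}. Remove smallest leaf 1, emit neighbor 3.
Step 4: leaves = {3,7}. Remove smallest leaf 3, emit neighbor 5.
Step 5: leaves = {5,7}. Remove smallest leaf 5, emit neighbor 4.
Done: 2 vertices remain (4, 7). Sequence = [3 1 3 5 4]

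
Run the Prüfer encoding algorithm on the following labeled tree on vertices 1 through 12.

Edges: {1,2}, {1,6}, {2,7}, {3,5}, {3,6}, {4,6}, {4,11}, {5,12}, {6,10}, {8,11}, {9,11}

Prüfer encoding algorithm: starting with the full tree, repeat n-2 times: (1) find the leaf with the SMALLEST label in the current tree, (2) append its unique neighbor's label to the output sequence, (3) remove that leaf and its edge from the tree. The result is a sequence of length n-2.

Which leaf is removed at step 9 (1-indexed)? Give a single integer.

Step 1: current leaves = {7,8,9,10,12}. Remove leaf 7 (neighbor: 2).
Step 2: current leaves = {2,8,9,10,12}. Remove leaf 2 (neighbor: 1).
Step 3: current leaves = {1,8,9,10,12}. Remove leaf 1 (neighbor: 6).
Step 4: current leaves = {8,9,10,12}. Remove leaf 8 (neighbor: 11).
Step 5: current leaves = {9,10,12}. Remove leaf 9 (neighbor: 11).
Step 6: current leaves = {10,11,12}. Remove leaf 10 (neighbor: 6).
Step 7: current leaves = {11,12}. Remove leaf 11 (neighbor: 4).
Step 8: current leaves = {4,12}. Remove leaf 4 (neighbor: 6).
Step 9: current leaves = {6,12}. Remove leaf 6 (neighbor: 3).

Answer: 6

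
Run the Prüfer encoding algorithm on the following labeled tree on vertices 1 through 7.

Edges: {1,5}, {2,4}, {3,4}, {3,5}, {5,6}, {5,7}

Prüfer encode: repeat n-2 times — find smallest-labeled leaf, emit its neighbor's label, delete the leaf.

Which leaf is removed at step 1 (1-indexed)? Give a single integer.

Answer: 1

Derivation:
Step 1: current leaves = {1,2,6,7}. Remove leaf 1 (neighbor: 5).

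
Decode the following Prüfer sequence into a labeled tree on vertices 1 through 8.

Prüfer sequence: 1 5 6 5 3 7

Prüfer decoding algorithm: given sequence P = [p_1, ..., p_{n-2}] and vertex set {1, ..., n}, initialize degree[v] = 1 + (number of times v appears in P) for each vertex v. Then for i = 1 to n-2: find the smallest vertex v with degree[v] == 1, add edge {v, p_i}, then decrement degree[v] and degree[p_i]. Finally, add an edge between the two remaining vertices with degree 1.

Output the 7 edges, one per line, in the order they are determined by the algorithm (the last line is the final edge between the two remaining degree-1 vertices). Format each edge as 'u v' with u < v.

Initial degrees: {1:2, 2:1, 3:2, 4:1, 5:3, 6:2, 7:2, 8:1}
Step 1: smallest deg-1 vertex = 2, p_1 = 1. Add edge {1,2}. Now deg[2]=0, deg[1]=1.
Step 2: smallest deg-1 vertex = 1, p_2 = 5. Add edge {1,5}. Now deg[1]=0, deg[5]=2.
Step 3: smallest deg-1 vertex = 4, p_3 = 6. Add edge {4,6}. Now deg[4]=0, deg[6]=1.
Step 4: smallest deg-1 vertex = 6, p_4 = 5. Add edge {5,6}. Now deg[6]=0, deg[5]=1.
Step 5: smallest deg-1 vertex = 5, p_5 = 3. Add edge {3,5}. Now deg[5]=0, deg[3]=1.
Step 6: smallest deg-1 vertex = 3, p_6 = 7. Add edge {3,7}. Now deg[3]=0, deg[7]=1.
Final: two remaining deg-1 vertices are 7, 8. Add edge {7,8}.

Answer: 1 2
1 5
4 6
5 6
3 5
3 7
7 8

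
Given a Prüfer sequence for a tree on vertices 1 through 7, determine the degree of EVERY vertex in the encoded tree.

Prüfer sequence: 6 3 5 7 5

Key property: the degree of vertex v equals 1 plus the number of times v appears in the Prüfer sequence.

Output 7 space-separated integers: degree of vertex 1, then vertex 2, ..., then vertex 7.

Answer: 1 1 2 1 3 2 2

Derivation:
p_1 = 6: count[6] becomes 1
p_2 = 3: count[3] becomes 1
p_3 = 5: count[5] becomes 1
p_4 = 7: count[7] becomes 1
p_5 = 5: count[5] becomes 2
Degrees (1 + count): deg[1]=1+0=1, deg[2]=1+0=1, deg[3]=1+1=2, deg[4]=1+0=1, deg[5]=1+2=3, deg[6]=1+1=2, deg[7]=1+1=2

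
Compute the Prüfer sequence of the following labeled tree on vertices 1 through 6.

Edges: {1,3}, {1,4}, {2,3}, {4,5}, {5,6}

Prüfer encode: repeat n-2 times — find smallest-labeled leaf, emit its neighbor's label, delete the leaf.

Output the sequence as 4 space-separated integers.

Step 1: leaves = {2,6}. Remove smallest leaf 2, emit neighbor 3.
Step 2: leaves = {3,6}. Remove smallest leaf 3, emit neighbor 1.
Step 3: leaves = {1,6}. Remove smallest leaf 1, emit neighbor 4.
Step 4: leaves = {4,6}. Remove smallest leaf 4, emit neighbor 5.
Done: 2 vertices remain (5, 6). Sequence = [3 1 4 5]

Answer: 3 1 4 5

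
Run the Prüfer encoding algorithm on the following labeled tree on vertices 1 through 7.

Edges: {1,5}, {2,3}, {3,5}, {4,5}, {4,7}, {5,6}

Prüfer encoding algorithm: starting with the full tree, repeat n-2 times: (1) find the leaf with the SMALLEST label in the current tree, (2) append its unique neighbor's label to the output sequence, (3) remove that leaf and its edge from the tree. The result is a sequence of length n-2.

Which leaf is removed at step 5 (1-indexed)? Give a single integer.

Answer: 5

Derivation:
Step 1: current leaves = {1,2,6,7}. Remove leaf 1 (neighbor: 5).
Step 2: current leaves = {2,6,7}. Remove leaf 2 (neighbor: 3).
Step 3: current leaves = {3,6,7}. Remove leaf 3 (neighbor: 5).
Step 4: current leaves = {6,7}. Remove leaf 6 (neighbor: 5).
Step 5: current leaves = {5,7}. Remove leaf 5 (neighbor: 4).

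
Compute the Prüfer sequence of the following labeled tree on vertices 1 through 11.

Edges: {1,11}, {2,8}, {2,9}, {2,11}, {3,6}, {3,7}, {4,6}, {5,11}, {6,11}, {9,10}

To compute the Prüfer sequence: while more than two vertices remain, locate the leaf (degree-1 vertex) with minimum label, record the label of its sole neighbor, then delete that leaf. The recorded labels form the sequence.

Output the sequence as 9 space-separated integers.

Answer: 11 6 11 3 6 11 2 9 2

Derivation:
Step 1: leaves = {1,4,5,7,8,10}. Remove smallest leaf 1, emit neighbor 11.
Step 2: leaves = {4,5,7,8,10}. Remove smallest leaf 4, emit neighbor 6.
Step 3: leaves = {5,7,8,10}. Remove smallest leaf 5, emit neighbor 11.
Step 4: leaves = {7,8,10}. Remove smallest leaf 7, emit neighbor 3.
Step 5: leaves = {3,8,10}. Remove smallest leaf 3, emit neighbor 6.
Step 6: leaves = {6,8,10}. Remove smallest leaf 6, emit neighbor 11.
Step 7: leaves = {8,10,11}. Remove smallest leaf 8, emit neighbor 2.
Step 8: leaves = {10,11}. Remove smallest leaf 10, emit neighbor 9.
Step 9: leaves = {9,11}. Remove smallest leaf 9, emit neighbor 2.
Done: 2 vertices remain (2, 11). Sequence = [11 6 11 3 6 11 2 9 2]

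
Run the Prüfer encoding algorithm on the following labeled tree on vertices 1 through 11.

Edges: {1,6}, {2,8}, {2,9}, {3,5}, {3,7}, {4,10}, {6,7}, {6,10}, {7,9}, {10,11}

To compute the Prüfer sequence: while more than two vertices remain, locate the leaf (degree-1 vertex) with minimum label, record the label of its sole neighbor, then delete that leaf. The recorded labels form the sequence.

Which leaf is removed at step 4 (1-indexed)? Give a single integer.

Step 1: current leaves = {1,4,5,8,11}. Remove leaf 1 (neighbor: 6).
Step 2: current leaves = {4,5,8,11}. Remove leaf 4 (neighbor: 10).
Step 3: current leaves = {5,8,11}. Remove leaf 5 (neighbor: 3).
Step 4: current leaves = {3,8,11}. Remove leaf 3 (neighbor: 7).

Answer: 3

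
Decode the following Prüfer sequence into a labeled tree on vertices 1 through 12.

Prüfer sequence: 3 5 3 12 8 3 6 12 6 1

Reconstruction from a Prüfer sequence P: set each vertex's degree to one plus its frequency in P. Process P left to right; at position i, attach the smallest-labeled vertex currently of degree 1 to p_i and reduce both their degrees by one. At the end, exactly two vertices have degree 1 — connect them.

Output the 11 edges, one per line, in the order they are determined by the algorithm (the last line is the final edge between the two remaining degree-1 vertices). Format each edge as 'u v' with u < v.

Answer: 2 3
4 5
3 5
7 12
8 9
3 8
3 6
10 12
6 11
1 6
1 12

Derivation:
Initial degrees: {1:2, 2:1, 3:4, 4:1, 5:2, 6:3, 7:1, 8:2, 9:1, 10:1, 11:1, 12:3}
Step 1: smallest deg-1 vertex = 2, p_1 = 3. Add edge {2,3}. Now deg[2]=0, deg[3]=3.
Step 2: smallest deg-1 vertex = 4, p_2 = 5. Add edge {4,5}. Now deg[4]=0, deg[5]=1.
Step 3: smallest deg-1 vertex = 5, p_3 = 3. Add edge {3,5}. Now deg[5]=0, deg[3]=2.
Step 4: smallest deg-1 vertex = 7, p_4 = 12. Add edge {7,12}. Now deg[7]=0, deg[12]=2.
Step 5: smallest deg-1 vertex = 9, p_5 = 8. Add edge {8,9}. Now deg[9]=0, deg[8]=1.
Step 6: smallest deg-1 vertex = 8, p_6 = 3. Add edge {3,8}. Now deg[8]=0, deg[3]=1.
Step 7: smallest deg-1 vertex = 3, p_7 = 6. Add edge {3,6}. Now deg[3]=0, deg[6]=2.
Step 8: smallest deg-1 vertex = 10, p_8 = 12. Add edge {10,12}. Now deg[10]=0, deg[12]=1.
Step 9: smallest deg-1 vertex = 11, p_9 = 6. Add edge {6,11}. Now deg[11]=0, deg[6]=1.
Step 10: smallest deg-1 vertex = 6, p_10 = 1. Add edge {1,6}. Now deg[6]=0, deg[1]=1.
Final: two remaining deg-1 vertices are 1, 12. Add edge {1,12}.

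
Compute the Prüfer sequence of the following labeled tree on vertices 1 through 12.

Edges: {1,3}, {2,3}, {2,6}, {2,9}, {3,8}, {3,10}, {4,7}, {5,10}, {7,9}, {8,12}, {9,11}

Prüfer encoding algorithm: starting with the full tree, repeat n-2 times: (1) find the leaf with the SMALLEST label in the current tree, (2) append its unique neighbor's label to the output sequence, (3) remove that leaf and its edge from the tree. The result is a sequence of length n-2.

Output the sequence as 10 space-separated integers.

Step 1: leaves = {1,4,5,6,11,12}. Remove smallest leaf 1, emit neighbor 3.
Step 2: leaves = {4,5,6,11,12}. Remove smallest leaf 4, emit neighbor 7.
Step 3: leaves = {5,6,7,11,12}. Remove smallest leaf 5, emit neighbor 10.
Step 4: leaves = {6,7,10,11,12}. Remove smallest leaf 6, emit neighbor 2.
Step 5: leaves = {7,10,11,12}. Remove smallest leaf 7, emit neighbor 9.
Step 6: leaves = {10,11,12}. Remove smallest leaf 10, emit neighbor 3.
Step 7: leaves = {11,12}. Remove smallest leaf 11, emit neighbor 9.
Step 8: leaves = {9,12}. Remove smallest leaf 9, emit neighbor 2.
Step 9: leaves = {2,12}. Remove smallest leaf 2, emit neighbor 3.
Step 10: leaves = {3,12}. Remove smallest leaf 3, emit neighbor 8.
Done: 2 vertices remain (8, 12). Sequence = [3 7 10 2 9 3 9 2 3 8]

Answer: 3 7 10 2 9 3 9 2 3 8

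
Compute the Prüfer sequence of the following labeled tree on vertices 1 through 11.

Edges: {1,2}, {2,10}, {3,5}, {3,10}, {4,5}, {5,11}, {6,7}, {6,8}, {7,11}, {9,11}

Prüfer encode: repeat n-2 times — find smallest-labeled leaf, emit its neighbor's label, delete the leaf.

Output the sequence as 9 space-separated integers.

Answer: 2 10 5 6 7 11 11 3 5

Derivation:
Step 1: leaves = {1,4,8,9}. Remove smallest leaf 1, emit neighbor 2.
Step 2: leaves = {2,4,8,9}. Remove smallest leaf 2, emit neighbor 10.
Step 3: leaves = {4,8,9,10}. Remove smallest leaf 4, emit neighbor 5.
Step 4: leaves = {8,9,10}. Remove smallest leaf 8, emit neighbor 6.
Step 5: leaves = {6,9,10}. Remove smallest leaf 6, emit neighbor 7.
Step 6: leaves = {7,9,10}. Remove smallest leaf 7, emit neighbor 11.
Step 7: leaves = {9,10}. Remove smallest leaf 9, emit neighbor 11.
Step 8: leaves = {10,11}. Remove smallest leaf 10, emit neighbor 3.
Step 9: leaves = {3,11}. Remove smallest leaf 3, emit neighbor 5.
Done: 2 vertices remain (5, 11). Sequence = [2 10 5 6 7 11 11 3 5]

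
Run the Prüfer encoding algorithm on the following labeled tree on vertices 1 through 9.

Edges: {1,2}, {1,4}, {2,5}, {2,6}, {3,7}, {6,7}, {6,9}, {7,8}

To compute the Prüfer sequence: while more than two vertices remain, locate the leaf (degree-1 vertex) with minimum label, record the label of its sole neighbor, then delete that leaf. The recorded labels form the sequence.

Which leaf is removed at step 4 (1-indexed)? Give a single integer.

Answer: 5

Derivation:
Step 1: current leaves = {3,4,5,8,9}. Remove leaf 3 (neighbor: 7).
Step 2: current leaves = {4,5,8,9}. Remove leaf 4 (neighbor: 1).
Step 3: current leaves = {1,5,8,9}. Remove leaf 1 (neighbor: 2).
Step 4: current leaves = {5,8,9}. Remove leaf 5 (neighbor: 2).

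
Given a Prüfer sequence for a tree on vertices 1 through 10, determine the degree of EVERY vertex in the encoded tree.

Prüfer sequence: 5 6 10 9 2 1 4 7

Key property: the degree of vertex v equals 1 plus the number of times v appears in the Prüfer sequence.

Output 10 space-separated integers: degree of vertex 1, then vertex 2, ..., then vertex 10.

Answer: 2 2 1 2 2 2 2 1 2 2

Derivation:
p_1 = 5: count[5] becomes 1
p_2 = 6: count[6] becomes 1
p_3 = 10: count[10] becomes 1
p_4 = 9: count[9] becomes 1
p_5 = 2: count[2] becomes 1
p_6 = 1: count[1] becomes 1
p_7 = 4: count[4] becomes 1
p_8 = 7: count[7] becomes 1
Degrees (1 + count): deg[1]=1+1=2, deg[2]=1+1=2, deg[3]=1+0=1, deg[4]=1+1=2, deg[5]=1+1=2, deg[6]=1+1=2, deg[7]=1+1=2, deg[8]=1+0=1, deg[9]=1+1=2, deg[10]=1+1=2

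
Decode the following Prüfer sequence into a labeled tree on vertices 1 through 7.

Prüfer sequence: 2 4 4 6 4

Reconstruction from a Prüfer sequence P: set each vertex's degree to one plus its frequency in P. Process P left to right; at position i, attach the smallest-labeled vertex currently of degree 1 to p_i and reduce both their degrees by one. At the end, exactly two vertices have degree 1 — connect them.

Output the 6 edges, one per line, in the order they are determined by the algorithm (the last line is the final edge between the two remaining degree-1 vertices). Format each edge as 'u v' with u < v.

Answer: 1 2
2 4
3 4
5 6
4 6
4 7

Derivation:
Initial degrees: {1:1, 2:2, 3:1, 4:4, 5:1, 6:2, 7:1}
Step 1: smallest deg-1 vertex = 1, p_1 = 2. Add edge {1,2}. Now deg[1]=0, deg[2]=1.
Step 2: smallest deg-1 vertex = 2, p_2 = 4. Add edge {2,4}. Now deg[2]=0, deg[4]=3.
Step 3: smallest deg-1 vertex = 3, p_3 = 4. Add edge {3,4}. Now deg[3]=0, deg[4]=2.
Step 4: smallest deg-1 vertex = 5, p_4 = 6. Add edge {5,6}. Now deg[5]=0, deg[6]=1.
Step 5: smallest deg-1 vertex = 6, p_5 = 4. Add edge {4,6}. Now deg[6]=0, deg[4]=1.
Final: two remaining deg-1 vertices are 4, 7. Add edge {4,7}.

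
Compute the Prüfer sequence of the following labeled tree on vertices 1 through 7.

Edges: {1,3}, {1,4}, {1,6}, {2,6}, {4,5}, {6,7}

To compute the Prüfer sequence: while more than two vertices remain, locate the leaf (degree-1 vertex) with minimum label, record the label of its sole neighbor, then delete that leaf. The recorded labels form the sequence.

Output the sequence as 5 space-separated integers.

Answer: 6 1 4 1 6

Derivation:
Step 1: leaves = {2,3,5,7}. Remove smallest leaf 2, emit neighbor 6.
Step 2: leaves = {3,5,7}. Remove smallest leaf 3, emit neighbor 1.
Step 3: leaves = {5,7}. Remove smallest leaf 5, emit neighbor 4.
Step 4: leaves = {4,7}. Remove smallest leaf 4, emit neighbor 1.
Step 5: leaves = {1,7}. Remove smallest leaf 1, emit neighbor 6.
Done: 2 vertices remain (6, 7). Sequence = [6 1 4 1 6]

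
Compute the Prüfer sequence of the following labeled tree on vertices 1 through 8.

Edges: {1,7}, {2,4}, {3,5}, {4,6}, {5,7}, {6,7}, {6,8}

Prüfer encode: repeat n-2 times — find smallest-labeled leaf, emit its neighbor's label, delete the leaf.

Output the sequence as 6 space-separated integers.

Step 1: leaves = {1,2,3,8}. Remove smallest leaf 1, emit neighbor 7.
Step 2: leaves = {2,3,8}. Remove smallest leaf 2, emit neighbor 4.
Step 3: leaves = {3,4,8}. Remove smallest leaf 3, emit neighbor 5.
Step 4: leaves = {4,5,8}. Remove smallest leaf 4, emit neighbor 6.
Step 5: leaves = {5,8}. Remove smallest leaf 5, emit neighbor 7.
Step 6: leaves = {7,8}. Remove smallest leaf 7, emit neighbor 6.
Done: 2 vertices remain (6, 8). Sequence = [7 4 5 6 7 6]

Answer: 7 4 5 6 7 6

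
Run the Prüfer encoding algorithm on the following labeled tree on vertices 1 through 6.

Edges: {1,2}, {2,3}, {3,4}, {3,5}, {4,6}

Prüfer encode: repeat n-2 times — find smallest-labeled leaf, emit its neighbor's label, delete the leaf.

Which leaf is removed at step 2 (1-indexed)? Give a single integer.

Answer: 2

Derivation:
Step 1: current leaves = {1,5,6}. Remove leaf 1 (neighbor: 2).
Step 2: current leaves = {2,5,6}. Remove leaf 2 (neighbor: 3).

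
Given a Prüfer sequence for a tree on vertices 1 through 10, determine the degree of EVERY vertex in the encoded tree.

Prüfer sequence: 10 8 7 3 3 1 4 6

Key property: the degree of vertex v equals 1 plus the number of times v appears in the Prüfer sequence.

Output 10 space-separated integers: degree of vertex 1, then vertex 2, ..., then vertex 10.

Answer: 2 1 3 2 1 2 2 2 1 2

Derivation:
p_1 = 10: count[10] becomes 1
p_2 = 8: count[8] becomes 1
p_3 = 7: count[7] becomes 1
p_4 = 3: count[3] becomes 1
p_5 = 3: count[3] becomes 2
p_6 = 1: count[1] becomes 1
p_7 = 4: count[4] becomes 1
p_8 = 6: count[6] becomes 1
Degrees (1 + count): deg[1]=1+1=2, deg[2]=1+0=1, deg[3]=1+2=3, deg[4]=1+1=2, deg[5]=1+0=1, deg[6]=1+1=2, deg[7]=1+1=2, deg[8]=1+1=2, deg[9]=1+0=1, deg[10]=1+1=2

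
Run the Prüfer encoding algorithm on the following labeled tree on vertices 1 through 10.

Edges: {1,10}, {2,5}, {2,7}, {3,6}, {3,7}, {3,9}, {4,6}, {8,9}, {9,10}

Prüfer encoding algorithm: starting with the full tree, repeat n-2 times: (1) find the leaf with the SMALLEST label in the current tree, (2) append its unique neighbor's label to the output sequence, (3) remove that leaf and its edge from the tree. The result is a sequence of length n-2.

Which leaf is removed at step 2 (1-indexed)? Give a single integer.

Step 1: current leaves = {1,4,5,8}. Remove leaf 1 (neighbor: 10).
Step 2: current leaves = {4,5,8,10}. Remove leaf 4 (neighbor: 6).

Answer: 4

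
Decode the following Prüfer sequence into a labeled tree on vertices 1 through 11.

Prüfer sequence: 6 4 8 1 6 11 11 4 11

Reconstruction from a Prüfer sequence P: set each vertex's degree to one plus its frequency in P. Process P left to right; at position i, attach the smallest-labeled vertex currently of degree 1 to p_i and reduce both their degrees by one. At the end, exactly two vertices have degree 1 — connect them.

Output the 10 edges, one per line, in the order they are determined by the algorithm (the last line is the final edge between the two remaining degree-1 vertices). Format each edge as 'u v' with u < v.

Answer: 2 6
3 4
5 8
1 7
1 6
6 11
8 11
4 9
4 11
10 11

Derivation:
Initial degrees: {1:2, 2:1, 3:1, 4:3, 5:1, 6:3, 7:1, 8:2, 9:1, 10:1, 11:4}
Step 1: smallest deg-1 vertex = 2, p_1 = 6. Add edge {2,6}. Now deg[2]=0, deg[6]=2.
Step 2: smallest deg-1 vertex = 3, p_2 = 4. Add edge {3,4}. Now deg[3]=0, deg[4]=2.
Step 3: smallest deg-1 vertex = 5, p_3 = 8. Add edge {5,8}. Now deg[5]=0, deg[8]=1.
Step 4: smallest deg-1 vertex = 7, p_4 = 1. Add edge {1,7}. Now deg[7]=0, deg[1]=1.
Step 5: smallest deg-1 vertex = 1, p_5 = 6. Add edge {1,6}. Now deg[1]=0, deg[6]=1.
Step 6: smallest deg-1 vertex = 6, p_6 = 11. Add edge {6,11}. Now deg[6]=0, deg[11]=3.
Step 7: smallest deg-1 vertex = 8, p_7 = 11. Add edge {8,11}. Now deg[8]=0, deg[11]=2.
Step 8: smallest deg-1 vertex = 9, p_8 = 4. Add edge {4,9}. Now deg[9]=0, deg[4]=1.
Step 9: smallest deg-1 vertex = 4, p_9 = 11. Add edge {4,11}. Now deg[4]=0, deg[11]=1.
Final: two remaining deg-1 vertices are 10, 11. Add edge {10,11}.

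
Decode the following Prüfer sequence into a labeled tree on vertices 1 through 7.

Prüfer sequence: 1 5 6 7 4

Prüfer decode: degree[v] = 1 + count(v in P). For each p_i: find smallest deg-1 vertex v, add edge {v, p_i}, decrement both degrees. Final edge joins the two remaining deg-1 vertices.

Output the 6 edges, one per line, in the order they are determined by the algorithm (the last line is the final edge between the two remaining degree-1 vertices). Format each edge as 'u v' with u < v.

Initial degrees: {1:2, 2:1, 3:1, 4:2, 5:2, 6:2, 7:2}
Step 1: smallest deg-1 vertex = 2, p_1 = 1. Add edge {1,2}. Now deg[2]=0, deg[1]=1.
Step 2: smallest deg-1 vertex = 1, p_2 = 5. Add edge {1,5}. Now deg[1]=0, deg[5]=1.
Step 3: smallest deg-1 vertex = 3, p_3 = 6. Add edge {3,6}. Now deg[3]=0, deg[6]=1.
Step 4: smallest deg-1 vertex = 5, p_4 = 7. Add edge {5,7}. Now deg[5]=0, deg[7]=1.
Step 5: smallest deg-1 vertex = 6, p_5 = 4. Add edge {4,6}. Now deg[6]=0, deg[4]=1.
Final: two remaining deg-1 vertices are 4, 7. Add edge {4,7}.

Answer: 1 2
1 5
3 6
5 7
4 6
4 7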